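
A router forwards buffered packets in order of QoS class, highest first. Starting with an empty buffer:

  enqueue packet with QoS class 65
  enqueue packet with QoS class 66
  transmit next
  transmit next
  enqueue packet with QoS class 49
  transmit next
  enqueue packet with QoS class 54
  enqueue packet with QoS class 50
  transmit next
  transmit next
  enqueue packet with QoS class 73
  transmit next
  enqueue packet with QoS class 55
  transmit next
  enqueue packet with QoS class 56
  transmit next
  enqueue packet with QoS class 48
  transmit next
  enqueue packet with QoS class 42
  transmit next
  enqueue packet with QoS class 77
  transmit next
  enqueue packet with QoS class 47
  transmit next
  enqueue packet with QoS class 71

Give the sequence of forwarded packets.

66, 65, 49, 54, 50, 73, 55, 56, 48, 42, 77, 47

insert 65 → {65}
insert 66 → {66, 65}
transmit next → 66; now {65}
transmit next → 65; now {}
insert 49 → {49}
transmit next → 49; now {}
insert 54 → {54}
insert 50 → {54, 50}
transmit next → 54; now {50}
transmit next → 50; now {}
insert 73 → {73}
transmit next → 73; now {}
insert 55 → {55}
transmit next → 55; now {}
insert 56 → {56}
transmit next → 56; now {}
insert 48 → {48}
transmit next → 48; now {}
insert 42 → {42}
transmit next → 42; now {}
insert 77 → {77}
transmit next → 77; now {}
insert 47 → {47}
transmit next → 47; now {}
insert 71 → {71}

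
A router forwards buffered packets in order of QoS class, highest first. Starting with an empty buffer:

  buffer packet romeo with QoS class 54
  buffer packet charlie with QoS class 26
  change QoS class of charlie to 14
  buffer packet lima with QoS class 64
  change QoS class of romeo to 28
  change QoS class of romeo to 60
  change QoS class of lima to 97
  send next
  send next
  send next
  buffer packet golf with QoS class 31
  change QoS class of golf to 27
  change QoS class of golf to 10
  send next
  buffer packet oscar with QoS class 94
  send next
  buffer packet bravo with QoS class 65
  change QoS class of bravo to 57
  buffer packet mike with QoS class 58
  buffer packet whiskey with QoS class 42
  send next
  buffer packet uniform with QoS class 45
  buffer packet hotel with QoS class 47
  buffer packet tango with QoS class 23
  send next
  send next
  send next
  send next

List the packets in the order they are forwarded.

add romeo (QoS class 54) → {romeo:54}
add charlie (QoS class 26) → {romeo:54, charlie:26}
update charlie to QoS class 14 → {romeo:54, charlie:14}
add lima (QoS class 64) → {lima:64, romeo:54, charlie:14}
update romeo to QoS class 28 → {lima:64, romeo:28, charlie:14}
update romeo to QoS class 60 → {lima:64, romeo:60, charlie:14}
update lima to QoS class 97 → {lima:97, romeo:60, charlie:14}
send next → lima; now {romeo:60, charlie:14}
send next → romeo; now {charlie:14}
send next → charlie; now {}
add golf (QoS class 31) → {golf:31}
update golf to QoS class 27 → {golf:27}
update golf to QoS class 10 → {golf:10}
send next → golf; now {}
add oscar (QoS class 94) → {oscar:94}
send next → oscar; now {}
add bravo (QoS class 65) → {bravo:65}
update bravo to QoS class 57 → {bravo:57}
add mike (QoS class 58) → {mike:58, bravo:57}
add whiskey (QoS class 42) → {mike:58, bravo:57, whiskey:42}
send next → mike; now {bravo:57, whiskey:42}
add uniform (QoS class 45) → {bravo:57, uniform:45, whiskey:42}
add hotel (QoS class 47) → {bravo:57, hotel:47, uniform:45, whiskey:42}
add tango (QoS class 23) → {bravo:57, hotel:47, uniform:45, whiskey:42, tango:23}
send next → bravo; now {hotel:47, uniform:45, whiskey:42, tango:23}
send next → hotel; now {uniform:45, whiskey:42, tango:23}
send next → uniform; now {whiskey:42, tango:23}
send next → whiskey; now {tango:23}

lima, romeo, charlie, golf, oscar, mike, bravo, hotel, uniform, whiskey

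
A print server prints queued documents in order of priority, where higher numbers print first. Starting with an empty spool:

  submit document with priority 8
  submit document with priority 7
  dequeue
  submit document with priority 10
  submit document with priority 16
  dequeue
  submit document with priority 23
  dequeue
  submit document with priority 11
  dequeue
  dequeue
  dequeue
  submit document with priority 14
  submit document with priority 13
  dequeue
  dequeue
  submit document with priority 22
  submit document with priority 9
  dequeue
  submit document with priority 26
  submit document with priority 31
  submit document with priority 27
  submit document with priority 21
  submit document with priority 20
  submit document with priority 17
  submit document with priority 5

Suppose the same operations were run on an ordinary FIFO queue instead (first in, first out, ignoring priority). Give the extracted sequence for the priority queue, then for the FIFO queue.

insert 8 → {8}
insert 7 → {8, 7}
dequeue → 8; now {7}
insert 10 → {10, 7}
insert 16 → {16, 10, 7}
dequeue → 16; now {10, 7}
insert 23 → {23, 10, 7}
dequeue → 23; now {10, 7}
insert 11 → {11, 10, 7}
dequeue → 11; now {10, 7}
dequeue → 10; now {7}
dequeue → 7; now {}
insert 14 → {14}
insert 13 → {14, 13}
dequeue → 14; now {13}
dequeue → 13; now {}
insert 22 → {22}
insert 9 → {22, 9}
dequeue → 22; now {9}
insert 26 → {26, 9}
insert 31 → {31, 26, 9}
insert 27 → {31, 27, 26, 9}
insert 21 → {31, 27, 26, 21, 9}
insert 20 → {31, 27, 26, 21, 20, 9}
insert 17 → {31, 27, 26, 21, 20, 17, 9}
insert 5 → {31, 27, 26, 21, 20, 17, 9, 5}

priority queue: [8, 16, 23, 11, 10, 7, 14, 13, 22]; FIFO queue: 8 → 7 → 10 → 16 → 23 → 11 → 14 → 13 → 22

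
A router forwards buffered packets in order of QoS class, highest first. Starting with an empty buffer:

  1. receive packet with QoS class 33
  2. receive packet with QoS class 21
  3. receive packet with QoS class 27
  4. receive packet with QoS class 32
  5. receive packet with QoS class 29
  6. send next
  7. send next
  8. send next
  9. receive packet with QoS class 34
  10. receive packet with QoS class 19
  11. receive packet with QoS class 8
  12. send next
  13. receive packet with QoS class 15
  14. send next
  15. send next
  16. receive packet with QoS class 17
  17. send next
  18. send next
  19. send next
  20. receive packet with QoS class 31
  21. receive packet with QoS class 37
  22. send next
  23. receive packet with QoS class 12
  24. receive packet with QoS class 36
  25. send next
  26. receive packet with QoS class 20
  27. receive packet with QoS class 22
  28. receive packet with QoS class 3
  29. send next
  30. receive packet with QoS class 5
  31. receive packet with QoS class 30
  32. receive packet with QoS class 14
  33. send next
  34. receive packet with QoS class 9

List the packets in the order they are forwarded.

insert 33 → {33}
insert 21 → {33, 21}
insert 27 → {33, 27, 21}
insert 32 → {33, 32, 27, 21}
insert 29 → {33, 32, 29, 27, 21}
send next → 33; now {32, 29, 27, 21}
send next → 32; now {29, 27, 21}
send next → 29; now {27, 21}
insert 34 → {34, 27, 21}
insert 19 → {34, 27, 21, 19}
insert 8 → {34, 27, 21, 19, 8}
send next → 34; now {27, 21, 19, 8}
insert 15 → {27, 21, 19, 15, 8}
send next → 27; now {21, 19, 15, 8}
send next → 21; now {19, 15, 8}
insert 17 → {19, 17, 15, 8}
send next → 19; now {17, 15, 8}
send next → 17; now {15, 8}
send next → 15; now {8}
insert 31 → {31, 8}
insert 37 → {37, 31, 8}
send next → 37; now {31, 8}
insert 12 → {31, 12, 8}
insert 36 → {36, 31, 12, 8}
send next → 36; now {31, 12, 8}
insert 20 → {31, 20, 12, 8}
insert 22 → {31, 22, 20, 12, 8}
insert 3 → {31, 22, 20, 12, 8, 3}
send next → 31; now {22, 20, 12, 8, 3}
insert 5 → {22, 20, 12, 8, 5, 3}
insert 30 → {30, 22, 20, 12, 8, 5, 3}
insert 14 → {30, 22, 20, 14, 12, 8, 5, 3}
send next → 30; now {22, 20, 14, 12, 8, 5, 3}
insert 9 → {22, 20, 14, 12, 9, 8, 5, 3}

33, 32, 29, 34, 27, 21, 19, 17, 15, 37, 36, 31, 30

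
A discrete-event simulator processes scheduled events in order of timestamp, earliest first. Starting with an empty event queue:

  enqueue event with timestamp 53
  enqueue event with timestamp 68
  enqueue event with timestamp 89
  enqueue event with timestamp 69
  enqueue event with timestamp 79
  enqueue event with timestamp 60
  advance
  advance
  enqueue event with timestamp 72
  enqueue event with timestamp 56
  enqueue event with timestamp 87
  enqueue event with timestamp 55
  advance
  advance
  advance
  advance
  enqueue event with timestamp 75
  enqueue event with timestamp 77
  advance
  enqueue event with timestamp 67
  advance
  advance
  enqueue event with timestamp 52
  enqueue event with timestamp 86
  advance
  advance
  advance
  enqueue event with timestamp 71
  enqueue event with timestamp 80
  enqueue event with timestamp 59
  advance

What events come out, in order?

53, 60, 55, 56, 68, 69, 72, 67, 75, 52, 77, 79, 59

insert 53 → {53}
insert 68 → {53, 68}
insert 89 → {53, 68, 89}
insert 69 → {53, 68, 69, 89}
insert 79 → {53, 68, 69, 79, 89}
insert 60 → {53, 60, 68, 69, 79, 89}
advance → 53; now {60, 68, 69, 79, 89}
advance → 60; now {68, 69, 79, 89}
insert 72 → {68, 69, 72, 79, 89}
insert 56 → {56, 68, 69, 72, 79, 89}
insert 87 → {56, 68, 69, 72, 79, 87, 89}
insert 55 → {55, 56, 68, 69, 72, 79, 87, 89}
advance → 55; now {56, 68, 69, 72, 79, 87, 89}
advance → 56; now {68, 69, 72, 79, 87, 89}
advance → 68; now {69, 72, 79, 87, 89}
advance → 69; now {72, 79, 87, 89}
insert 75 → {72, 75, 79, 87, 89}
insert 77 → {72, 75, 77, 79, 87, 89}
advance → 72; now {75, 77, 79, 87, 89}
insert 67 → {67, 75, 77, 79, 87, 89}
advance → 67; now {75, 77, 79, 87, 89}
advance → 75; now {77, 79, 87, 89}
insert 52 → {52, 77, 79, 87, 89}
insert 86 → {52, 77, 79, 86, 87, 89}
advance → 52; now {77, 79, 86, 87, 89}
advance → 77; now {79, 86, 87, 89}
advance → 79; now {86, 87, 89}
insert 71 → {71, 86, 87, 89}
insert 80 → {71, 80, 86, 87, 89}
insert 59 → {59, 71, 80, 86, 87, 89}
advance → 59; now {71, 80, 86, 87, 89}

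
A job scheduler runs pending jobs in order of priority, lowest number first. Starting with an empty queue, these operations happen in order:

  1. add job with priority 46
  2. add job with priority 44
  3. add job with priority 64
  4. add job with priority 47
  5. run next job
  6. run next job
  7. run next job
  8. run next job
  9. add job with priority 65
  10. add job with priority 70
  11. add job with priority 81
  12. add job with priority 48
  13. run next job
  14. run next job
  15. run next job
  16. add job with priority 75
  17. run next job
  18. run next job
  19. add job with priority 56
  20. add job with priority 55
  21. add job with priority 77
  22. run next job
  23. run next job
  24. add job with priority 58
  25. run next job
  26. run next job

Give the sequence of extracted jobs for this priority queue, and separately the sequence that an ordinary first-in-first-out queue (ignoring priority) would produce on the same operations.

insert 46 → {46}
insert 44 → {44, 46}
insert 64 → {44, 46, 64}
insert 47 → {44, 46, 47, 64}
run next job → 44; now {46, 47, 64}
run next job → 46; now {47, 64}
run next job → 47; now {64}
run next job → 64; now {}
insert 65 → {65}
insert 70 → {65, 70}
insert 81 → {65, 70, 81}
insert 48 → {48, 65, 70, 81}
run next job → 48; now {65, 70, 81}
run next job → 65; now {70, 81}
run next job → 70; now {81}
insert 75 → {75, 81}
run next job → 75; now {81}
run next job → 81; now {}
insert 56 → {56}
insert 55 → {55, 56}
insert 77 → {55, 56, 77}
run next job → 55; now {56, 77}
run next job → 56; now {77}
insert 58 → {58, 77}
run next job → 58; now {77}
run next job → 77; now {}

priority queue: 44, 46, 47, 64, 48, 65, 70, 75, 81, 55, 56, 58, 77; FIFO queue: 46 → 44 → 64 → 47 → 65 → 70 → 81 → 48 → 75 → 56 → 55 → 77 → 58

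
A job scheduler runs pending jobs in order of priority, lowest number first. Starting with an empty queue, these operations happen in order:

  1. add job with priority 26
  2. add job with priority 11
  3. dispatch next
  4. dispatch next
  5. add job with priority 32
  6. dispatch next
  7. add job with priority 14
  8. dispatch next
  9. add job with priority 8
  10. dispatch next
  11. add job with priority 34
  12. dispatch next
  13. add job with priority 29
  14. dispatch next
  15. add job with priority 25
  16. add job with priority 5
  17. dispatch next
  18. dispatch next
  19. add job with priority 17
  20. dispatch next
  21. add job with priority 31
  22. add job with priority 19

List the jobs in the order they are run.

insert 26 → {26}
insert 11 → {11, 26}
dispatch next → 11; now {26}
dispatch next → 26; now {}
insert 32 → {32}
dispatch next → 32; now {}
insert 14 → {14}
dispatch next → 14; now {}
insert 8 → {8}
dispatch next → 8; now {}
insert 34 → {34}
dispatch next → 34; now {}
insert 29 → {29}
dispatch next → 29; now {}
insert 25 → {25}
insert 5 → {5, 25}
dispatch next → 5; now {25}
dispatch next → 25; now {}
insert 17 → {17}
dispatch next → 17; now {}
insert 31 → {31}
insert 19 → {19, 31}

[11, 26, 32, 14, 8, 34, 29, 5, 25, 17]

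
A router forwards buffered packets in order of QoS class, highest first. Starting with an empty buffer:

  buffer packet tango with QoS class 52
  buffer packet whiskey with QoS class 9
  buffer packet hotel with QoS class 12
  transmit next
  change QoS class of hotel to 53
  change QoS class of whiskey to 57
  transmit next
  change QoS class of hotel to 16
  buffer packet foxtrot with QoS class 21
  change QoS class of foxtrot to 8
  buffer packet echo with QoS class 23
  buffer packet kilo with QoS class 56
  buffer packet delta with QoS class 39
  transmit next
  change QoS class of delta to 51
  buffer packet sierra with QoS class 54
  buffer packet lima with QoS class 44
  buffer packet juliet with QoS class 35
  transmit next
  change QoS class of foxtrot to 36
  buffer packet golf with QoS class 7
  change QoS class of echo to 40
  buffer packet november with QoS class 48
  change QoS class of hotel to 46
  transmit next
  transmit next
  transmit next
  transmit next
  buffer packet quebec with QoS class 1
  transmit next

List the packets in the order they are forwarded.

tango, whiskey, kilo, sierra, delta, november, hotel, lima, echo

add tango (QoS class 52) → {tango:52}
add whiskey (QoS class 9) → {tango:52, whiskey:9}
add hotel (QoS class 12) → {tango:52, hotel:12, whiskey:9}
transmit next → tango; now {hotel:12, whiskey:9}
update hotel to QoS class 53 → {hotel:53, whiskey:9}
update whiskey to QoS class 57 → {whiskey:57, hotel:53}
transmit next → whiskey; now {hotel:53}
update hotel to QoS class 16 → {hotel:16}
add foxtrot (QoS class 21) → {foxtrot:21, hotel:16}
update foxtrot to QoS class 8 → {hotel:16, foxtrot:8}
add echo (QoS class 23) → {echo:23, hotel:16, foxtrot:8}
add kilo (QoS class 56) → {kilo:56, echo:23, hotel:16, foxtrot:8}
add delta (QoS class 39) → {kilo:56, delta:39, echo:23, hotel:16, foxtrot:8}
transmit next → kilo; now {delta:39, echo:23, hotel:16, foxtrot:8}
update delta to QoS class 51 → {delta:51, echo:23, hotel:16, foxtrot:8}
add sierra (QoS class 54) → {sierra:54, delta:51, echo:23, hotel:16, foxtrot:8}
add lima (QoS class 44) → {sierra:54, delta:51, lima:44, echo:23, hotel:16, foxtrot:8}
add juliet (QoS class 35) → {sierra:54, delta:51, lima:44, juliet:35, echo:23, hotel:16, foxtrot:8}
transmit next → sierra; now {delta:51, lima:44, juliet:35, echo:23, hotel:16, foxtrot:8}
update foxtrot to QoS class 36 → {delta:51, lima:44, foxtrot:36, juliet:35, echo:23, hotel:16}
add golf (QoS class 7) → {delta:51, lima:44, foxtrot:36, juliet:35, echo:23, hotel:16, golf:7}
update echo to QoS class 40 → {delta:51, lima:44, echo:40, foxtrot:36, juliet:35, hotel:16, golf:7}
add november (QoS class 48) → {delta:51, november:48, lima:44, echo:40, foxtrot:36, juliet:35, hotel:16, golf:7}
update hotel to QoS class 46 → {delta:51, november:48, hotel:46, lima:44, echo:40, foxtrot:36, juliet:35, golf:7}
transmit next → delta; now {november:48, hotel:46, lima:44, echo:40, foxtrot:36, juliet:35, golf:7}
transmit next → november; now {hotel:46, lima:44, echo:40, foxtrot:36, juliet:35, golf:7}
transmit next → hotel; now {lima:44, echo:40, foxtrot:36, juliet:35, golf:7}
transmit next → lima; now {echo:40, foxtrot:36, juliet:35, golf:7}
add quebec (QoS class 1) → {echo:40, foxtrot:36, juliet:35, golf:7, quebec:1}
transmit next → echo; now {foxtrot:36, juliet:35, golf:7, quebec:1}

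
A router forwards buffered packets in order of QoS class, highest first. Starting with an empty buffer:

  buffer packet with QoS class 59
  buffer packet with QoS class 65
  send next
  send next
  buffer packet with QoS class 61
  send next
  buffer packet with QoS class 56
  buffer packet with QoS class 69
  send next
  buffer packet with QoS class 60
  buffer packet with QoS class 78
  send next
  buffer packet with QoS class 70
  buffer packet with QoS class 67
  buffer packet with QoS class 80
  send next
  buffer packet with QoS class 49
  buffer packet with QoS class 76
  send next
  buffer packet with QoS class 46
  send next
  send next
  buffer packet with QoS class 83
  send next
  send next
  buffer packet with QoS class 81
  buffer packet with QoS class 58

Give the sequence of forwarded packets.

[65, 59, 61, 69, 78, 80, 76, 70, 67, 83, 60]

insert 59 → {59}
insert 65 → {65, 59}
send next → 65; now {59}
send next → 59; now {}
insert 61 → {61}
send next → 61; now {}
insert 56 → {56}
insert 69 → {69, 56}
send next → 69; now {56}
insert 60 → {60, 56}
insert 78 → {78, 60, 56}
send next → 78; now {60, 56}
insert 70 → {70, 60, 56}
insert 67 → {70, 67, 60, 56}
insert 80 → {80, 70, 67, 60, 56}
send next → 80; now {70, 67, 60, 56}
insert 49 → {70, 67, 60, 56, 49}
insert 76 → {76, 70, 67, 60, 56, 49}
send next → 76; now {70, 67, 60, 56, 49}
insert 46 → {70, 67, 60, 56, 49, 46}
send next → 70; now {67, 60, 56, 49, 46}
send next → 67; now {60, 56, 49, 46}
insert 83 → {83, 60, 56, 49, 46}
send next → 83; now {60, 56, 49, 46}
send next → 60; now {56, 49, 46}
insert 81 → {81, 56, 49, 46}
insert 58 → {81, 58, 56, 49, 46}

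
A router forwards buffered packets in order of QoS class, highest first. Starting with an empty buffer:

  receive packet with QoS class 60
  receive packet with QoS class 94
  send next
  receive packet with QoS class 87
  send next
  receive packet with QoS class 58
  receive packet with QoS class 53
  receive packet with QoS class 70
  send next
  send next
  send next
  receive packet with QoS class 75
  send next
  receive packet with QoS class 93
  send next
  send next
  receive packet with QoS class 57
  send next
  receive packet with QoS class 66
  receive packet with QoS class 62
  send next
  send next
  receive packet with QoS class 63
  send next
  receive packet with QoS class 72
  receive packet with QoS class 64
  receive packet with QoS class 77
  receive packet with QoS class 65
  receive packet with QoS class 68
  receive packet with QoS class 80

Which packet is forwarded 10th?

insert 60 → {60}
insert 94 → {94, 60}
send next → 94; now {60}
insert 87 → {87, 60}
send next → 87; now {60}
insert 58 → {60, 58}
insert 53 → {60, 58, 53}
insert 70 → {70, 60, 58, 53}
send next → 70; now {60, 58, 53}
send next → 60; now {58, 53}
send next → 58; now {53}
insert 75 → {75, 53}
send next → 75; now {53}
insert 93 → {93, 53}
send next → 93; now {53}
send next → 53; now {}
insert 57 → {57}
send next → 57; now {}
insert 66 → {66}
insert 62 → {66, 62}
send next → 66; now {62}
send next → 62; now {}
insert 63 → {63}
send next → 63; now {}
insert 72 → {72}
insert 64 → {72, 64}
insert 77 → {77, 72, 64}
insert 65 → {77, 72, 65, 64}
insert 68 → {77, 72, 68, 65, 64}
insert 80 → {80, 77, 72, 68, 65, 64}

66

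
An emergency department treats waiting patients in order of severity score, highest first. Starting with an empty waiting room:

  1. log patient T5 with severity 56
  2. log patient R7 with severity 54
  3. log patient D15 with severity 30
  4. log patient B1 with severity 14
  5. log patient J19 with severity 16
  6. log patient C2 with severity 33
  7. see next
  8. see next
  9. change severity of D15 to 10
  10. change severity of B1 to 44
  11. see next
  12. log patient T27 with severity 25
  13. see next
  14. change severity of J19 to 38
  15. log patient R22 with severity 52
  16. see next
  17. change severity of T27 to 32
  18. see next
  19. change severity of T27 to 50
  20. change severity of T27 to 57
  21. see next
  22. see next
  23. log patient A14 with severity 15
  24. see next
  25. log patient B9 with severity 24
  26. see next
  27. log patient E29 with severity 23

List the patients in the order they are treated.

add T5 (severity 56) → {T5:56}
add R7 (severity 54) → {T5:56, R7:54}
add D15 (severity 30) → {T5:56, R7:54, D15:30}
add B1 (severity 14) → {T5:56, R7:54, D15:30, B1:14}
add J19 (severity 16) → {T5:56, R7:54, D15:30, J19:16, B1:14}
add C2 (severity 33) → {T5:56, R7:54, C2:33, D15:30, J19:16, B1:14}
see next → T5; now {R7:54, C2:33, D15:30, J19:16, B1:14}
see next → R7; now {C2:33, D15:30, J19:16, B1:14}
update D15 to severity 10 → {C2:33, J19:16, B1:14, D15:10}
update B1 to severity 44 → {B1:44, C2:33, J19:16, D15:10}
see next → B1; now {C2:33, J19:16, D15:10}
add T27 (severity 25) → {C2:33, T27:25, J19:16, D15:10}
see next → C2; now {T27:25, J19:16, D15:10}
update J19 to severity 38 → {J19:38, T27:25, D15:10}
add R22 (severity 52) → {R22:52, J19:38, T27:25, D15:10}
see next → R22; now {J19:38, T27:25, D15:10}
update T27 to severity 32 → {J19:38, T27:32, D15:10}
see next → J19; now {T27:32, D15:10}
update T27 to severity 50 → {T27:50, D15:10}
update T27 to severity 57 → {T27:57, D15:10}
see next → T27; now {D15:10}
see next → D15; now {}
add A14 (severity 15) → {A14:15}
see next → A14; now {}
add B9 (severity 24) → {B9:24}
see next → B9; now {}
add E29 (severity 23) → {E29:23}

[T5, R7, B1, C2, R22, J19, T27, D15, A14, B9]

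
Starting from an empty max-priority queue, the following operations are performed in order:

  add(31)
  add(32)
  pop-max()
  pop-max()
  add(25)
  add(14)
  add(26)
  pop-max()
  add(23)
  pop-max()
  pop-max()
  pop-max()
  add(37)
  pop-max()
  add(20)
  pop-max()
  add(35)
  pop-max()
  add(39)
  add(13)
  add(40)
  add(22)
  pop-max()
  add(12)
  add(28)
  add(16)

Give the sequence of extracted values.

32 → 31 → 26 → 25 → 23 → 14 → 37 → 20 → 35 → 40

insert 31 → {31}
insert 32 → {32, 31}
pop-max → 32; now {31}
pop-max → 31; now {}
insert 25 → {25}
insert 14 → {25, 14}
insert 26 → {26, 25, 14}
pop-max → 26; now {25, 14}
insert 23 → {25, 23, 14}
pop-max → 25; now {23, 14}
pop-max → 23; now {14}
pop-max → 14; now {}
insert 37 → {37}
pop-max → 37; now {}
insert 20 → {20}
pop-max → 20; now {}
insert 35 → {35}
pop-max → 35; now {}
insert 39 → {39}
insert 13 → {39, 13}
insert 40 → {40, 39, 13}
insert 22 → {40, 39, 22, 13}
pop-max → 40; now {39, 22, 13}
insert 12 → {39, 22, 13, 12}
insert 28 → {39, 28, 22, 13, 12}
insert 16 → {39, 28, 22, 16, 13, 12}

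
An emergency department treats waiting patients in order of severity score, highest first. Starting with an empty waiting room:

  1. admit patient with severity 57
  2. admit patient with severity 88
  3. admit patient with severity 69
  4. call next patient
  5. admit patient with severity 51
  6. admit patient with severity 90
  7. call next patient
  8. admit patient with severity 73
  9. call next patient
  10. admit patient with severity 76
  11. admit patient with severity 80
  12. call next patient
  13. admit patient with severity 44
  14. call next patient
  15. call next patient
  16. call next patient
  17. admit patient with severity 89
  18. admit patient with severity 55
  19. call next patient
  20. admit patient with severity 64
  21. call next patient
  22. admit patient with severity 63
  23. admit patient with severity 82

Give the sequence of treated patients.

88, 90, 73, 80, 76, 69, 57, 89, 64

insert 57 → {57}
insert 88 → {88, 57}
insert 69 → {88, 69, 57}
call next patient → 88; now {69, 57}
insert 51 → {69, 57, 51}
insert 90 → {90, 69, 57, 51}
call next patient → 90; now {69, 57, 51}
insert 73 → {73, 69, 57, 51}
call next patient → 73; now {69, 57, 51}
insert 76 → {76, 69, 57, 51}
insert 80 → {80, 76, 69, 57, 51}
call next patient → 80; now {76, 69, 57, 51}
insert 44 → {76, 69, 57, 51, 44}
call next patient → 76; now {69, 57, 51, 44}
call next patient → 69; now {57, 51, 44}
call next patient → 57; now {51, 44}
insert 89 → {89, 51, 44}
insert 55 → {89, 55, 51, 44}
call next patient → 89; now {55, 51, 44}
insert 64 → {64, 55, 51, 44}
call next patient → 64; now {55, 51, 44}
insert 63 → {63, 55, 51, 44}
insert 82 → {82, 63, 55, 51, 44}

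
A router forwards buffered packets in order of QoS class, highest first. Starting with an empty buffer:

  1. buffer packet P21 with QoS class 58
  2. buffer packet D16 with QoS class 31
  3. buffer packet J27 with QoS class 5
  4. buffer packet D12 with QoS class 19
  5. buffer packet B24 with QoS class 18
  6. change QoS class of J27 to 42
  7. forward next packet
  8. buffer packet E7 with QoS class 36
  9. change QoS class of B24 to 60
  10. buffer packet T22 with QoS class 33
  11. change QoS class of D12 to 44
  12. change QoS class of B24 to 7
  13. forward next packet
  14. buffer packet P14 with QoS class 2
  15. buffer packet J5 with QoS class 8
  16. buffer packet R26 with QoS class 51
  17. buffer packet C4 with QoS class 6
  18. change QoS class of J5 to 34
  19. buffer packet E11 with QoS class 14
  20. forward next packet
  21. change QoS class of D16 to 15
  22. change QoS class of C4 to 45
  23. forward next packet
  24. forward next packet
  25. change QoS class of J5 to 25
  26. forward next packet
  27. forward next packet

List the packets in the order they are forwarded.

P21, D12, R26, C4, J27, E7, T22

add P21 (QoS class 58) → {P21:58}
add D16 (QoS class 31) → {P21:58, D16:31}
add J27 (QoS class 5) → {P21:58, D16:31, J27:5}
add D12 (QoS class 19) → {P21:58, D16:31, D12:19, J27:5}
add B24 (QoS class 18) → {P21:58, D16:31, D12:19, B24:18, J27:5}
update J27 to QoS class 42 → {P21:58, J27:42, D16:31, D12:19, B24:18}
forward next packet → P21; now {J27:42, D16:31, D12:19, B24:18}
add E7 (QoS class 36) → {J27:42, E7:36, D16:31, D12:19, B24:18}
update B24 to QoS class 60 → {B24:60, J27:42, E7:36, D16:31, D12:19}
add T22 (QoS class 33) → {B24:60, J27:42, E7:36, T22:33, D16:31, D12:19}
update D12 to QoS class 44 → {B24:60, D12:44, J27:42, E7:36, T22:33, D16:31}
update B24 to QoS class 7 → {D12:44, J27:42, E7:36, T22:33, D16:31, B24:7}
forward next packet → D12; now {J27:42, E7:36, T22:33, D16:31, B24:7}
add P14 (QoS class 2) → {J27:42, E7:36, T22:33, D16:31, B24:7, P14:2}
add J5 (QoS class 8) → {J27:42, E7:36, T22:33, D16:31, J5:8, B24:7, P14:2}
add R26 (QoS class 51) → {R26:51, J27:42, E7:36, T22:33, D16:31, J5:8, B24:7, P14:2}
add C4 (QoS class 6) → {R26:51, J27:42, E7:36, T22:33, D16:31, J5:8, B24:7, C4:6, P14:2}
update J5 to QoS class 34 → {R26:51, J27:42, E7:36, J5:34, T22:33, D16:31, B24:7, C4:6, P14:2}
add E11 (QoS class 14) → {R26:51, J27:42, E7:36, J5:34, T22:33, D16:31, E11:14, B24:7, C4:6, P14:2}
forward next packet → R26; now {J27:42, E7:36, J5:34, T22:33, D16:31, E11:14, B24:7, C4:6, P14:2}
update D16 to QoS class 15 → {J27:42, E7:36, J5:34, T22:33, D16:15, E11:14, B24:7, C4:6, P14:2}
update C4 to QoS class 45 → {C4:45, J27:42, E7:36, J5:34, T22:33, D16:15, E11:14, B24:7, P14:2}
forward next packet → C4; now {J27:42, E7:36, J5:34, T22:33, D16:15, E11:14, B24:7, P14:2}
forward next packet → J27; now {E7:36, J5:34, T22:33, D16:15, E11:14, B24:7, P14:2}
update J5 to QoS class 25 → {E7:36, T22:33, J5:25, D16:15, E11:14, B24:7, P14:2}
forward next packet → E7; now {T22:33, J5:25, D16:15, E11:14, B24:7, P14:2}
forward next packet → T22; now {J5:25, D16:15, E11:14, B24:7, P14:2}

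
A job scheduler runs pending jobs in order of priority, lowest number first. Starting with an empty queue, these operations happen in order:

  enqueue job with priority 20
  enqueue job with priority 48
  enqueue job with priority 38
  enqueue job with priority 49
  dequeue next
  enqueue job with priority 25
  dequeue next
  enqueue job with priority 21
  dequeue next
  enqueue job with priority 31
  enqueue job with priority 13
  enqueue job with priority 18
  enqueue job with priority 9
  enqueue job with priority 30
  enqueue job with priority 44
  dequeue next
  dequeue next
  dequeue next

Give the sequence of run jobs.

insert 20 → {20}
insert 48 → {20, 48}
insert 38 → {20, 38, 48}
insert 49 → {20, 38, 48, 49}
dequeue next → 20; now {38, 48, 49}
insert 25 → {25, 38, 48, 49}
dequeue next → 25; now {38, 48, 49}
insert 21 → {21, 38, 48, 49}
dequeue next → 21; now {38, 48, 49}
insert 31 → {31, 38, 48, 49}
insert 13 → {13, 31, 38, 48, 49}
insert 18 → {13, 18, 31, 38, 48, 49}
insert 9 → {9, 13, 18, 31, 38, 48, 49}
insert 30 → {9, 13, 18, 30, 31, 38, 48, 49}
insert 44 → {9, 13, 18, 30, 31, 38, 44, 48, 49}
dequeue next → 9; now {13, 18, 30, 31, 38, 44, 48, 49}
dequeue next → 13; now {18, 30, 31, 38, 44, 48, 49}
dequeue next → 18; now {30, 31, 38, 44, 48, 49}

[20, 25, 21, 9, 13, 18]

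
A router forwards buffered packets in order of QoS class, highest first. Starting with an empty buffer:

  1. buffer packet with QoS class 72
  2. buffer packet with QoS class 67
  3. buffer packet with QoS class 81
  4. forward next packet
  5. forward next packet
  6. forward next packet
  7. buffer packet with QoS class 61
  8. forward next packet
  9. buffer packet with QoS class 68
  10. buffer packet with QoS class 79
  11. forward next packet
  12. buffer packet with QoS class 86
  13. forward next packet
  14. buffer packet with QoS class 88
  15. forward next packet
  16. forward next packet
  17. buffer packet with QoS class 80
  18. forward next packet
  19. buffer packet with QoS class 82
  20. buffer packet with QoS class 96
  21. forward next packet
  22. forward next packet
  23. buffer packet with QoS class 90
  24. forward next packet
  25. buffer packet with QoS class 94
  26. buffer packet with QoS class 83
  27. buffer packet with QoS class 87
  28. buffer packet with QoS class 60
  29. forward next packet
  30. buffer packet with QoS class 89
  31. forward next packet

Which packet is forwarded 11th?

82

insert 72 → {72}
insert 67 → {72, 67}
insert 81 → {81, 72, 67}
forward next packet → 81; now {72, 67}
forward next packet → 72; now {67}
forward next packet → 67; now {}
insert 61 → {61}
forward next packet → 61; now {}
insert 68 → {68}
insert 79 → {79, 68}
forward next packet → 79; now {68}
insert 86 → {86, 68}
forward next packet → 86; now {68}
insert 88 → {88, 68}
forward next packet → 88; now {68}
forward next packet → 68; now {}
insert 80 → {80}
forward next packet → 80; now {}
insert 82 → {82}
insert 96 → {96, 82}
forward next packet → 96; now {82}
forward next packet → 82; now {}
insert 90 → {90}
forward next packet → 90; now {}
insert 94 → {94}
insert 83 → {94, 83}
insert 87 → {94, 87, 83}
insert 60 → {94, 87, 83, 60}
forward next packet → 94; now {87, 83, 60}
insert 89 → {89, 87, 83, 60}
forward next packet → 89; now {87, 83, 60}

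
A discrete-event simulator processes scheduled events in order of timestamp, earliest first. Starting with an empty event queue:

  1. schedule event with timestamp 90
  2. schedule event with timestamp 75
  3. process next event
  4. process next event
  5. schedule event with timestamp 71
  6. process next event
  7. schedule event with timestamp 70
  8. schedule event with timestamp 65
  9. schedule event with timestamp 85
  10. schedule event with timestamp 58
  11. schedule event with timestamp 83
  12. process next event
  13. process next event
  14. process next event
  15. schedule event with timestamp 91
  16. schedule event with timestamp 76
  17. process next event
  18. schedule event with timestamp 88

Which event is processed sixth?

70

insert 90 → {90}
insert 75 → {75, 90}
process next event → 75; now {90}
process next event → 90; now {}
insert 71 → {71}
process next event → 71; now {}
insert 70 → {70}
insert 65 → {65, 70}
insert 85 → {65, 70, 85}
insert 58 → {58, 65, 70, 85}
insert 83 → {58, 65, 70, 83, 85}
process next event → 58; now {65, 70, 83, 85}
process next event → 65; now {70, 83, 85}
process next event → 70; now {83, 85}
insert 91 → {83, 85, 91}
insert 76 → {76, 83, 85, 91}
process next event → 76; now {83, 85, 91}
insert 88 → {83, 85, 88, 91}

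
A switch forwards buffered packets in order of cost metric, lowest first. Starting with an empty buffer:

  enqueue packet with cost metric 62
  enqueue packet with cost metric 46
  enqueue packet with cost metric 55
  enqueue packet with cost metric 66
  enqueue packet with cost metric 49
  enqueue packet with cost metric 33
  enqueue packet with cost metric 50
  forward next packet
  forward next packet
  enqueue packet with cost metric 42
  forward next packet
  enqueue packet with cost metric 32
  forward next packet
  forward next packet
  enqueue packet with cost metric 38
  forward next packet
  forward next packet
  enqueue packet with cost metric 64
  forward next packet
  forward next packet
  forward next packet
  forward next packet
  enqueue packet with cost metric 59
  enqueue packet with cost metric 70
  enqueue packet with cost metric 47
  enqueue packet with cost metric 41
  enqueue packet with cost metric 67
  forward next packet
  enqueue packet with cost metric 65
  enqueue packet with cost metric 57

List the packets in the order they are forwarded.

[33, 46, 42, 32, 49, 38, 50, 55, 62, 64, 66, 41]

insert 62 → {62}
insert 46 → {46, 62}
insert 55 → {46, 55, 62}
insert 66 → {46, 55, 62, 66}
insert 49 → {46, 49, 55, 62, 66}
insert 33 → {33, 46, 49, 55, 62, 66}
insert 50 → {33, 46, 49, 50, 55, 62, 66}
forward next packet → 33; now {46, 49, 50, 55, 62, 66}
forward next packet → 46; now {49, 50, 55, 62, 66}
insert 42 → {42, 49, 50, 55, 62, 66}
forward next packet → 42; now {49, 50, 55, 62, 66}
insert 32 → {32, 49, 50, 55, 62, 66}
forward next packet → 32; now {49, 50, 55, 62, 66}
forward next packet → 49; now {50, 55, 62, 66}
insert 38 → {38, 50, 55, 62, 66}
forward next packet → 38; now {50, 55, 62, 66}
forward next packet → 50; now {55, 62, 66}
insert 64 → {55, 62, 64, 66}
forward next packet → 55; now {62, 64, 66}
forward next packet → 62; now {64, 66}
forward next packet → 64; now {66}
forward next packet → 66; now {}
insert 59 → {59}
insert 70 → {59, 70}
insert 47 → {47, 59, 70}
insert 41 → {41, 47, 59, 70}
insert 67 → {41, 47, 59, 67, 70}
forward next packet → 41; now {47, 59, 67, 70}
insert 65 → {47, 59, 65, 67, 70}
insert 57 → {47, 57, 59, 65, 67, 70}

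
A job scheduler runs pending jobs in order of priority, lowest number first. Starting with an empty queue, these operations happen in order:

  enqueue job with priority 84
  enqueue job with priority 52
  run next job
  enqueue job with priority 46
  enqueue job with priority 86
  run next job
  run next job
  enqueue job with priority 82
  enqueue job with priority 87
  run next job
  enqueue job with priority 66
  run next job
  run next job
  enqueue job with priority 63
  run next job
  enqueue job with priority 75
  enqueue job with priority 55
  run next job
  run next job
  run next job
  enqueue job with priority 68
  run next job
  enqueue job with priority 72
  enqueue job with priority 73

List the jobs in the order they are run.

insert 84 → {84}
insert 52 → {52, 84}
run next job → 52; now {84}
insert 46 → {46, 84}
insert 86 → {46, 84, 86}
run next job → 46; now {84, 86}
run next job → 84; now {86}
insert 82 → {82, 86}
insert 87 → {82, 86, 87}
run next job → 82; now {86, 87}
insert 66 → {66, 86, 87}
run next job → 66; now {86, 87}
run next job → 86; now {87}
insert 63 → {63, 87}
run next job → 63; now {87}
insert 75 → {75, 87}
insert 55 → {55, 75, 87}
run next job → 55; now {75, 87}
run next job → 75; now {87}
run next job → 87; now {}
insert 68 → {68}
run next job → 68; now {}
insert 72 → {72}
insert 73 → {72, 73}

52 → 46 → 84 → 82 → 66 → 86 → 63 → 55 → 75 → 87 → 68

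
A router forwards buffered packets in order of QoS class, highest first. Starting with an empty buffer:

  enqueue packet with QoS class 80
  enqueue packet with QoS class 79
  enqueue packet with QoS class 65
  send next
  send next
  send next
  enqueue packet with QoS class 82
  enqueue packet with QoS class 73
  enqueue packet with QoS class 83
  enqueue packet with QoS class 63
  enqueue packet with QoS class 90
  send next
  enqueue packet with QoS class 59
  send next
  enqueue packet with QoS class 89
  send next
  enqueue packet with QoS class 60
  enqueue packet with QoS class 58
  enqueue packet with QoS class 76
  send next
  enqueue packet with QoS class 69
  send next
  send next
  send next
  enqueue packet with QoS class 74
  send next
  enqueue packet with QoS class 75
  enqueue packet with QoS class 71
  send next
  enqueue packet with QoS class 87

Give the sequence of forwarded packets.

80 → 79 → 65 → 90 → 83 → 89 → 82 → 76 → 73 → 69 → 74 → 75

insert 80 → {80}
insert 79 → {80, 79}
insert 65 → {80, 79, 65}
send next → 80; now {79, 65}
send next → 79; now {65}
send next → 65; now {}
insert 82 → {82}
insert 73 → {82, 73}
insert 83 → {83, 82, 73}
insert 63 → {83, 82, 73, 63}
insert 90 → {90, 83, 82, 73, 63}
send next → 90; now {83, 82, 73, 63}
insert 59 → {83, 82, 73, 63, 59}
send next → 83; now {82, 73, 63, 59}
insert 89 → {89, 82, 73, 63, 59}
send next → 89; now {82, 73, 63, 59}
insert 60 → {82, 73, 63, 60, 59}
insert 58 → {82, 73, 63, 60, 59, 58}
insert 76 → {82, 76, 73, 63, 60, 59, 58}
send next → 82; now {76, 73, 63, 60, 59, 58}
insert 69 → {76, 73, 69, 63, 60, 59, 58}
send next → 76; now {73, 69, 63, 60, 59, 58}
send next → 73; now {69, 63, 60, 59, 58}
send next → 69; now {63, 60, 59, 58}
insert 74 → {74, 63, 60, 59, 58}
send next → 74; now {63, 60, 59, 58}
insert 75 → {75, 63, 60, 59, 58}
insert 71 → {75, 71, 63, 60, 59, 58}
send next → 75; now {71, 63, 60, 59, 58}
insert 87 → {87, 71, 63, 60, 59, 58}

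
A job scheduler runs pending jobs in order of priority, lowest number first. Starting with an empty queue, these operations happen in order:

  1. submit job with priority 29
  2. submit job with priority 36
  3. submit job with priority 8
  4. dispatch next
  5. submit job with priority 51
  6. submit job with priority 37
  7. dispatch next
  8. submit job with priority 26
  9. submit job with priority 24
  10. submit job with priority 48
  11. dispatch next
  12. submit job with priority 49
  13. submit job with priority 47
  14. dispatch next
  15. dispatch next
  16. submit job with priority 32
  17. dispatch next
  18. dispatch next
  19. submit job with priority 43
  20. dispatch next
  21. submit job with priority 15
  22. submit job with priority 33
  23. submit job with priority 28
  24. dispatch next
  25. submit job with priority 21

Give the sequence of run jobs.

insert 29 → {29}
insert 36 → {29, 36}
insert 8 → {8, 29, 36}
dispatch next → 8; now {29, 36}
insert 51 → {29, 36, 51}
insert 37 → {29, 36, 37, 51}
dispatch next → 29; now {36, 37, 51}
insert 26 → {26, 36, 37, 51}
insert 24 → {24, 26, 36, 37, 51}
insert 48 → {24, 26, 36, 37, 48, 51}
dispatch next → 24; now {26, 36, 37, 48, 51}
insert 49 → {26, 36, 37, 48, 49, 51}
insert 47 → {26, 36, 37, 47, 48, 49, 51}
dispatch next → 26; now {36, 37, 47, 48, 49, 51}
dispatch next → 36; now {37, 47, 48, 49, 51}
insert 32 → {32, 37, 47, 48, 49, 51}
dispatch next → 32; now {37, 47, 48, 49, 51}
dispatch next → 37; now {47, 48, 49, 51}
insert 43 → {43, 47, 48, 49, 51}
dispatch next → 43; now {47, 48, 49, 51}
insert 15 → {15, 47, 48, 49, 51}
insert 33 → {15, 33, 47, 48, 49, 51}
insert 28 → {15, 28, 33, 47, 48, 49, 51}
dispatch next → 15; now {28, 33, 47, 48, 49, 51}
insert 21 → {21, 28, 33, 47, 48, 49, 51}

8 → 29 → 24 → 26 → 36 → 32 → 37 → 43 → 15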